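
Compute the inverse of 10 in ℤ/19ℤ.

2

gcd(19, 10) = 1.
By Bézout, 10×(2) + 19×(-1) = 1.
So 10×2 ≡ 1 (mod 19), and 2 mod 19 = 2.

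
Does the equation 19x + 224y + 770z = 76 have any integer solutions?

yes

gcd(224, 19) = 1  (224 = 11×19 + 15, 19 = 1×15 + 4, 15 = 3×4 + 3, 4 = 1×3 + 1, 3 = 3×1).
gcd(1, 770) = 1.
1 divides 76, so integer solutions exist.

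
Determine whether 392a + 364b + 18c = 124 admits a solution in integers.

yes

gcd(392, 364) = 28  (392 = 1×364 + 28, 364 = 13×28).
gcd(28, 18) = 2.
2 divides 124, so integer solutions exist.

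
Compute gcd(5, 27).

1

gcd(27, 5):
  27 = 5·5 + 2
  5 = 2·2 + 1
  2 = 2·1
so gcd(27, 5) = 1.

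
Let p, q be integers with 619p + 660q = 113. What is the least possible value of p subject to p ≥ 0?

287

gcd(660, 619):
  660 = 1*619 + 41
  619 = 15*41 + 4
  41 = 10*4 + 1
  4 = 4*1
so gcd(660, 619) = 1.
1 divides 113, so solutions exist.
Back-substitute for Bézout coefficients:
  1 = 41 - 10*4
  ... = 619*(-161) + 660*(151)
Scale by 113/1 = 113: (p₀, q₀) = (-18193, 17063).
General solution: p = -18193 + 660t, q = 17063 - 619t for integer t.
p ≥ 0: smallest is -18193 mod 660 = 287 (at t = 28), with q = -269.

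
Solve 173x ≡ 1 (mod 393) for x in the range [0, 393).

gcd(393, 173) = 1.
By Bézout, 173×(-184) + 393×(81) = 1.
So 173×-184 ≡ 1 (mod 393), and -184 mod 393 = 209.

209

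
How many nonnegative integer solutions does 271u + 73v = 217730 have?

gcd(271, 73) = 1.
By Bézout, 271·(-7) + 73·(26) = 1.
One solution: (57, 2771).
General: u = 57 + 73t, v = 2771 - 271t.
u ≥ 0 ⇒ t ≥ 0; v ≥ 0 ⇒ t ≤ 10. So t ∈ [0, 10]: 11 solutions.

11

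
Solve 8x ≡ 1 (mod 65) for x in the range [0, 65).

gcd(65, 8) = 1  (65 = 8*8 + 1, 8 = 8*1).
Back-substituting, 8*(-8) + 65*(1) = 1.
So 8*-8 ≡ 1 (mod 65), and -8 mod 65 = 57.

57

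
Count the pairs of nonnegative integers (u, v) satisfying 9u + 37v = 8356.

gcd(37, 9):
  37 = 4×9 + 1
  9 = 9×1
so gcd(37, 9) = 1.
Back-substitute for Bézout coefficients:
  1 = 37 - 4×9
  ... = 9×(-4) + 37×(1)
Scale by 8356: one solution is (-33424, 8356). Reduce u mod 37: (24, 220).
General: u = 24 + 37t, v = 220 - 9t.
u ≥ 0 ⇒ t ≥ 0; v ≥ 0 ⇒ t ≤ 24. So t ∈ [0, 24]: 25 solutions.

25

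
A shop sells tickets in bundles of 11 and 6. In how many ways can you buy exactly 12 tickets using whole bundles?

1

Need nonnegative integers with 11j + 6k = 12.
gcd(11, 6) = 1, and 11·(-1) + 6·(2) = 1.
So (j₀, k₀) = (-12, 24); general j = -12 + 6t, k = 24 - 11t.
j ≥ 0 ⇒ t ≥ 2; k ≥ 0 ⇒ t ≤ 2. That's 1 value of t.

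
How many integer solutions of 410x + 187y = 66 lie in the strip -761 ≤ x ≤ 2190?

16

gcd(410, 187) = 1  (410 = 2·187 + 36, 187 = 5·36 + 7, 36 = 5·7 + 1, 7 = 7·1).
Back-substituting, 410·(26) + 187·(-57) = 1.
Scale by 66: particular solution (1716, -3762); reduce x mod 187: (33, -72).
General solution: x = 33 + 187t, y = -72 - 410t for integer t.
-761 ≤ 33 + 187t ≤ 2190 gives t ∈ [-4, 11], which is 16 values.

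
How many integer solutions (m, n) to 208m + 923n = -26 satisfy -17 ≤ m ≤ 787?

gcd(923, 208):
  923 = 4×208 + 91
  208 = 2×91 + 26
  91 = 3×26 + 13
  26 = 2×13
so gcd(923, 208) = 13.
Back-substitute for Bézout coefficients:
  13 = 91 - 3×26
  ... = 208×(-31) + 923×(7)
Scale by -2: particular solution (62, -14); reduce m mod 71: (62, -14).
General solution: m = 62 + 71t, n = -14 - 16t for integer t.
-17 ≤ 62 + 71t ≤ 787 gives t ∈ [-1, 10], which is 12 values.

12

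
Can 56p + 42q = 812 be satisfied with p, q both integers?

gcd(56, 42):
  56 = 1*42 + 14
  42 = 3*14
so gcd(56, 42) = 14.
14 divides 812, so integer solutions exist.

yes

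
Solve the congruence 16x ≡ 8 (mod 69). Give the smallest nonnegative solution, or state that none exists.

35

gcd(69, 16) = 1.
1 divides 8, so solutions exist.
By Bézout, 16*(13) + 69*(-3) = 1.
So 16*(13) ≡ 1 (mod 69); multiply by 8: x ≡ 104 (mod 69).
Smallest nonnegative: x = 104 mod 69 = 35.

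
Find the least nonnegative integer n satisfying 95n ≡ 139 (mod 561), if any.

gcd(561, 95) = 1.
1 divides 139, so solutions exist.
By Bézout, 95×(-124) + 561×(21) = 1.
So 95×(-124) ≡ 1 (mod 561); multiply by 139: n ≡ -17236 (mod 561).
Smallest nonnegative: n = -17236 mod 561 = 155.

155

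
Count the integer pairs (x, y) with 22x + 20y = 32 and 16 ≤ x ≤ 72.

6

gcd(22, 20):
  22 = 1·20 + 2
  20 = 10·2
so gcd(22, 20) = 2.
Back-substitute for Bézout coefficients:
  2 = 22 - 1·20
  ... = 22·(1) + 20·(-1)
Scale by 16: particular solution (16, -16); reduce x mod 10: (6, -5).
General solution: x = 6 + 10t, y = -5 - 11t for integer t.
16 ≤ 6 + 10t ≤ 72 gives t ∈ [1, 6], which is 6 values.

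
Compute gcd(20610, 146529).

9

gcd(146529, 20610):
  146529 = 7·20610 + 2259
  20610 = 9·2259 + 279
  2259 = 8·279 + 27
  279 = 10·27 + 9
  27 = 3·9
so gcd(146529, 20610) = 9.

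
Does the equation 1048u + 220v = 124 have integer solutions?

gcd(1048, 220) = 4  (1048 = 4·220 + 168, 220 = 1·168 + 52, 168 = 3·52 + 12, 52 = 4·12 + 4, 12 = 3·4).
4 divides 124, so integer solutions exist.

yes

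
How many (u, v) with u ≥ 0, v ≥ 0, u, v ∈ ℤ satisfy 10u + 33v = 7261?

22

gcd(33, 10) = 1  (33 = 3*10 + 3, 10 = 3*3 + 1, 3 = 3*1).
Back-substituting, 10*(10) + 33*(-3) = 1.
Scale by 7261: one solution is (72610, -21783). Reduce u mod 33: (10, 217).
General: u = 10 + 33t, v = 217 - 10t.
u ≥ 0 ⇒ t ≥ 0; v ≥ 0 ⇒ t ≤ 21. So t ∈ [0, 21]: 22 solutions.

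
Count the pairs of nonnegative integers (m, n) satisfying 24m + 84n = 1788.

gcd(84, 24):
  84 = 3·24 + 12
  24 = 2·12
so gcd(84, 24) = 12.
Back-substitute for Bézout coefficients:
  12 = 84 - 3·24
  ... = 24·(-3) + 84·(1)
Scale by 149: one solution is (-447, 149). Reduce m mod 7: (1, 21).
General: m = 1 + 7t, n = 21 - 2t.
m ≥ 0 ⇒ t ≥ 0; n ≥ 0 ⇒ t ≤ 10. So t ∈ [0, 10]: 11 solutions.

11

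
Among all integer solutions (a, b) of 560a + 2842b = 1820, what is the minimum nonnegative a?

54

gcd(2842, 560) = 14.
14 divides 1820, so solutions exist.
By Bézout, 560·(66) + 2842·(-13) = 14.
Scale by 1820/14 = 130: (a₀, b₀) = (8580, -1690).
General solution: a = 8580 + 203t, b = -1690 - 40t for integer t.
a ≥ 0: smallest is 8580 mod 203 = 54 (at t = -42), with b = -10.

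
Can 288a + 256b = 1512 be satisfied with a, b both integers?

no

gcd(288, 256) = 32  (288 = 1*256 + 32, 256 = 8*32).
32 does not divide 1512 (remainder 8), so no integer solutions.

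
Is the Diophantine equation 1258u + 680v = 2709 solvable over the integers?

no

gcd(1258, 680) = 34  (1258 = 1*680 + 578, 680 = 1*578 + 102, 578 = 5*102 + 68, 102 = 1*68 + 34, 68 = 2*34).
34 does not divide 2709 (remainder 23), so no integer solutions.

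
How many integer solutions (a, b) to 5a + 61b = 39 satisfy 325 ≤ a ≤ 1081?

13

gcd(61, 5) = 1.
By Bézout, 5·(-12) + 61·(1) = 1.
Particular solution: (20, -1).
General solution: a = 20 + 61t, b = -1 - 5t for integer t.
325 ≤ 20 + 61t ≤ 1081 gives t ∈ [5, 17], which is 13 values.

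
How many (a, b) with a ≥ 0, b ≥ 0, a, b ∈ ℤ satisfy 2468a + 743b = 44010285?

24

gcd(2468, 743):
  2468 = 3*743 + 239
  743 = 3*239 + 26
  239 = 9*26 + 5
  26 = 5*5 + 1
  5 = 5*1
so gcd(2468, 743) = 1.
Back-substitute for Bézout coefficients:
  1 = 26 - 5*5
  ... = 2468*(-143) + 743*(475)
Scale by 44010285: one solution is (-6293470755, 20904885375). Reduce a mod 743: (38, 59107).
General: a = 38 + 743t, b = 59107 - 2468t.
a ≥ 0 ⇒ t ≥ 0; b ≥ 0 ⇒ t ≤ 23. So t ∈ [0, 23]: 24 solutions.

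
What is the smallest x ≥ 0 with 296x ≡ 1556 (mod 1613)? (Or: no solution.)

463

gcd(1613, 296) = 1  (1613 = 5×296 + 133, 296 = 2×133 + 30, 133 = 4×30 + 13, 30 = 2×13 + 4, 13 = 3×4 + 1, 4 = 4×1).
1 divides 1556, so solutions exist.
Back-substituting, 296×(-376) + 1613×(69) = 1.
So 296×(-376) ≡ 1 (mod 1613); multiply by 1556: x ≡ -585056 (mod 1613).
Smallest nonnegative: x = -585056 mod 1613 = 463.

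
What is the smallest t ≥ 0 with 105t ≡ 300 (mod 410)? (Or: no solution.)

38

gcd(410, 105):
  410 = 3×105 + 95
  105 = 1×95 + 10
  95 = 9×10 + 5
  10 = 2×5
so gcd(410, 105) = 5.
5 divides 300, so solutions exist.
Back-substitute for Bézout coefficients:
  5 = 95 - 9×10
  ... = 105×(-39) + 410×(10)
So 105×(-39) ≡ 5 (mod 410); multiply by 60: t ≡ -2340 (mod 82).
Smallest nonnegative: t = -2340 mod 82 = 38.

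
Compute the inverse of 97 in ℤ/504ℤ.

gcd(504, 97) = 1.
By Bézout, 97*(-239) + 504*(46) = 1.
So 97*-239 ≡ 1 (mod 504), and -239 mod 504 = 265.

265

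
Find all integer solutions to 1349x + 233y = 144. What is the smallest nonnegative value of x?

gcd(1349, 233):
  1349 = 5·233 + 184
  233 = 1·184 + 49
  184 = 3·49 + 37
  49 = 1·37 + 12
  37 = 3·12 + 1
  12 = 12·1
so gcd(1349, 233) = 1.
1 divides 144, so solutions exist.
Back-substitute for Bézout coefficients:
  1 = 37 - 3·12
  ... = 1349·(19) + 233·(-110)
Scale by 144/1 = 144: (x₀, y₀) = (2736, -15840).
General solution: x = 2736 + 233t, y = -15840 - 1349t for integer t.
x ≥ 0: smallest is 2736 mod 233 = 173 (at t = -11), with y = -1001.

173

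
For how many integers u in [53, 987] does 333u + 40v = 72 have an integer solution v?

24

gcd(333, 40) = 1.
By Bézout, 333·(-3) + 40·(25) = 1.
Particular solution: (24, -198).
General solution: u = 24 + 40t, v = -198 - 333t for integer t.
53 ≤ 24 + 40t ≤ 987 gives t ∈ [1, 24], which is 24 values.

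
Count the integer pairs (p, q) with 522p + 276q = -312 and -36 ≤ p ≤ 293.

7

gcd(522, 276) = 6.
By Bézout, 522*(9) + 276*(-17) = 6.
Particular solution: (38, -73).
General solution: p = 38 + 46t, q = -73 - 87t for integer t.
-36 ≤ 38 + 46t ≤ 293 gives t ∈ [-1, 5], which is 7 values.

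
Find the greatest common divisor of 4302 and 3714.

6

gcd(4302, 3714):
  4302 = 1*3714 + 588
  3714 = 6*588 + 186
  588 = 3*186 + 30
  186 = 6*30 + 6
  30 = 5*6
so gcd(4302, 3714) = 6.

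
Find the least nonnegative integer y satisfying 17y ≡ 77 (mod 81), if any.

76

gcd(81, 17):
  81 = 4*17 + 13
  17 = 1*13 + 4
  13 = 3*4 + 1
  4 = 4*1
so gcd(81, 17) = 1.
1 divides 77, so solutions exist.
Back-substitute for Bézout coefficients:
  1 = 13 - 3*4
  ... = 17*(-19) + 81*(4)
So 17*(-19) ≡ 1 (mod 81); multiply by 77: y ≡ -1463 (mod 81).
Smallest nonnegative: y = -1463 mod 81 = 76.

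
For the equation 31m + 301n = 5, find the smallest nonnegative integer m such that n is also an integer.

gcd(301, 31):
  301 = 9·31 + 22
  31 = 1·22 + 9
  22 = 2·9 + 4
  9 = 2·4 + 1
  4 = 4·1
so gcd(301, 31) = 1.
1 divides 5, so solutions exist.
Back-substitute for Bézout coefficients:
  1 = 9 - 2·4
  ... = 31·(68) + 301·(-7)
Scale by 5/1 = 5: (m₀, n₀) = (340, -35).
General solution: m = 340 + 301t, n = -35 - 31t for integer t.
m ≥ 0: smallest is 340 mod 301 = 39 (at t = -1), with n = -4.

39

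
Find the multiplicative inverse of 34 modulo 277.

220

gcd(277, 34) = 1.
By Bézout, 34*(-57) + 277*(7) = 1.
So 34*-57 ≡ 1 (mod 277), and -57 mod 277 = 220.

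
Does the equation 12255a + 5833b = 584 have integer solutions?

no

gcd(12255, 5833):
  12255 = 2*5833 + 589
  5833 = 9*589 + 532
  589 = 1*532 + 57
  532 = 9*57 + 19
  57 = 3*19
so gcd(12255, 5833) = 19.
19 does not divide 584 (remainder 14), so no integer solutions.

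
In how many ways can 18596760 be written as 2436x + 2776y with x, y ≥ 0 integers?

11

gcd(2776, 2436) = 4.
By Bézout, 2436×(-49) + 2776×(43) = 4.
One solution: (48, 6657).
General: x = 48 + 694t, y = 6657 - 609t.
x ≥ 0 ⇒ t ≥ 0; y ≥ 0 ⇒ t ≤ 10. So t ∈ [0, 10]: 11 solutions.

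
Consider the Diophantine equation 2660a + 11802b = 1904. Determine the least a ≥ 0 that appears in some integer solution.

613

gcd(11802, 2660) = 14  (11802 = 4·2660 + 1162, 2660 = 2·1162 + 336, 1162 = 3·336 + 154, 336 = 2·154 + 28, 154 = 5·28 + 14, 28 = 2·14).
14 divides 1904, so solutions exist.
Back-substituting, 2660·(-386) + 11802·(87) = 14.
Scale by 1904/14 = 136: (a₀, b₀) = (-52496, 11832).
General solution: a = -52496 + 843t, b = 11832 - 190t for integer t.
a ≥ 0: smallest is -52496 mod 843 = 613 (at t = 63), with b = -138.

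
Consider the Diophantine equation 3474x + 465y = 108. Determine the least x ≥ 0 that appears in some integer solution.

147

gcd(3474, 465):
  3474 = 7*465 + 219
  465 = 2*219 + 27
  219 = 8*27 + 3
  27 = 9*3
so gcd(3474, 465) = 3.
3 divides 108, so solutions exist.
Back-substitute for Bézout coefficients:
  3 = 219 - 8*27
  ... = 3474*(17) + 465*(-127)
Scale by 108/3 = 36: (x₀, y₀) = (612, -4572).
General solution: x = 612 + 155t, y = -4572 - 1158t for integer t.
x ≥ 0: smallest is 612 mod 155 = 147 (at t = -3), with y = -1098.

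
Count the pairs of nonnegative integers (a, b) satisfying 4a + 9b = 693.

20

gcd(9, 4) = 1.
By Bézout, 4·(-2) + 9·(1) = 1.
One solution: (0, 77).
General: a = 0 + 9t, b = 77 - 4t.
a ≥ 0 ⇒ t ≥ 0; b ≥ 0 ⇒ t ≤ 19. So t ∈ [0, 19]: 20 solutions.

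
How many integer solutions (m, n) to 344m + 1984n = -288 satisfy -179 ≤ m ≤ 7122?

gcd(1984, 344) = 8  (1984 = 5*344 + 264, 344 = 1*264 + 80, 264 = 3*80 + 24, 80 = 3*24 + 8, 24 = 3*8).
Back-substituting, 344*(75) + 1984*(-13) = 8.
Scale by -36: particular solution (-2700, 468); reduce m mod 248: (28, -5).
General solution: m = 28 + 248t, n = -5 - 43t for integer t.
-179 ≤ 28 + 248t ≤ 7122 gives t ∈ [0, 28], which is 29 values.

29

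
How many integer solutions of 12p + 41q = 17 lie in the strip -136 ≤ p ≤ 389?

13

gcd(41, 12) = 1.
By Bézout, 12*(-17) + 41*(5) = 1.
Particular solution: (39, -11).
General solution: p = 39 + 41t, q = -11 - 12t for integer t.
-136 ≤ 39 + 41t ≤ 389 gives t ∈ [-4, 8], which is 13 values.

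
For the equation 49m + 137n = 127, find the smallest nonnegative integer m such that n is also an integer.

gcd(137, 49) = 1.
1 divides 127, so solutions exist.
By Bézout, 49×(14) + 137×(-5) = 1.
Scale by 127/1 = 127: (m₀, n₀) = (1778, -635).
General solution: m = 1778 + 137t, n = -635 - 49t for integer t.
m ≥ 0: smallest is 1778 mod 137 = 134 (at t = -12), with n = -47.

134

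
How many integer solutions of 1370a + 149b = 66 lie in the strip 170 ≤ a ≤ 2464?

15

gcd(1370, 149) = 1  (1370 = 9·149 + 29, 149 = 5·29 + 4, 29 = 7·4 + 1, 4 = 4·1).
Back-substituting, 1370·(36) + 149·(-331) = 1.
Scale by 66: particular solution (2376, -21846); reduce a mod 149: (141, -1296).
General solution: a = 141 + 149t, b = -1296 - 1370t for integer t.
170 ≤ 141 + 149t ≤ 2464 gives t ∈ [1, 15], which is 15 values.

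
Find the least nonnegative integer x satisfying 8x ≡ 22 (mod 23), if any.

gcd(23, 8):
  23 = 2*8 + 7
  8 = 1*7 + 1
  7 = 7*1
so gcd(23, 8) = 1.
1 divides 22, so solutions exist.
Back-substitute for Bézout coefficients:
  1 = 8 - 1*7
  ... = 8*(3) + 23*(-1)
So 8*(3) ≡ 1 (mod 23); multiply by 22: x ≡ 66 (mod 23).
Smallest nonnegative: x = 66 mod 23 = 20.

20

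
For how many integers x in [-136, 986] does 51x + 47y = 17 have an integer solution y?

gcd(51, 47) = 1.
By Bézout, 51·(12) + 47·(-13) = 1.
Particular solution: (16, -17).
General solution: x = 16 + 47t, y = -17 - 51t for integer t.
-136 ≤ 16 + 47t ≤ 986 gives t ∈ [-3, 20], which is 24 values.

24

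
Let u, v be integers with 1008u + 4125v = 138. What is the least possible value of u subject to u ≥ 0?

gcd(4125, 1008) = 3.
3 divides 138, so solutions exist.
By Bézout, 1008*(266) + 4125*(-65) = 3.
Scale by 138/3 = 46: (u₀, v₀) = (12236, -2990).
General solution: u = 12236 + 1375t, v = -2990 - 336t for integer t.
u ≥ 0: smallest is 12236 mod 1375 = 1236 (at t = -8), with v = -302.

1236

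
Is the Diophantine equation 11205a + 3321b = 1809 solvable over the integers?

yes

gcd(11205, 3321) = 27  (11205 = 3·3321 + 1242, 3321 = 2·1242 + 837, 1242 = 1·837 + 405, 837 = 2·405 + 27, 405 = 15·27).
27 divides 1809, so integer solutions exist.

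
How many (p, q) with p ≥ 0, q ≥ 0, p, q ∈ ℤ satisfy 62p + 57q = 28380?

8

gcd(62, 57) = 1  (62 = 1·57 + 5, 57 = 11·5 + 2, 5 = 2·2 + 1, 2 = 2·1).
Back-substituting, 62·(23) + 57·(-25) = 1.
Scale by 28380: one solution is (652740, -709500). Reduce p mod 57: (33, 462).
General: p = 33 + 57t, q = 462 - 62t.
p ≥ 0 ⇒ t ≥ 0; q ≥ 0 ⇒ t ≤ 7. So t ∈ [0, 7]: 8 solutions.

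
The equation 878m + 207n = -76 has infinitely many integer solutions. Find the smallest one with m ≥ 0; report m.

gcd(878, 207):
  878 = 4·207 + 50
  207 = 4·50 + 7
  50 = 7·7 + 1
  7 = 7·1
so gcd(878, 207) = 1.
1 divides -76, so solutions exist.
Back-substitute for Bézout coefficients:
  1 = 50 - 7·7
  ... = 878·(29) + 207·(-123)
Scale by -76/1 = -76: (m₀, n₀) = (-2204, 9348).
General solution: m = -2204 + 207t, n = 9348 - 878t for integer t.
m ≥ 0: smallest is -2204 mod 207 = 73 (at t = 11), with n = -310.

73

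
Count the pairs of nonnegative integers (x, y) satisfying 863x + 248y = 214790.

1

gcd(863, 248) = 1.
By Bézout, 863×(-25) + 248×(87) = 1.
One solution: (194, 191).
General: x = 194 + 248t, y = 191 - 863t.
x ≥ 0 ⇒ t ≥ 0; y ≥ 0 ⇒ t ≤ 0. So t ∈ [0, 0]: 1 solution.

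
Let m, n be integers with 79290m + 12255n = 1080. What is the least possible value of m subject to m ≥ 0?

gcd(79290, 12255):
  79290 = 6×12255 + 5760
  12255 = 2×5760 + 735
  5760 = 7×735 + 615
  735 = 1×615 + 120
  615 = 5×120 + 15
  120 = 8×15
so gcd(79290, 12255) = 15.
15 divides 1080, so solutions exist.
Back-substitute for Bézout coefficients:
  15 = 615 - 5×120
  ... = 79290×(100) + 12255×(-647)
Scale by 1080/15 = 72: (m₀, n₀) = (7200, -46584).
General solution: m = 7200 + 817t, n = -46584 - 5286t for integer t.
m ≥ 0: smallest is 7200 mod 817 = 664 (at t = -8), with n = -4296.

664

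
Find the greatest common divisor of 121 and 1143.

gcd(1143, 121):
  1143 = 9×121 + 54
  121 = 2×54 + 13
  54 = 4×13 + 2
  13 = 6×2 + 1
  2 = 2×1
so gcd(1143, 121) = 1.

1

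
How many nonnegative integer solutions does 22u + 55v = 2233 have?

gcd(55, 22) = 11.
By Bézout, 22×(-2) + 55×(1) = 11.
One solution: (4, 39).
General: u = 4 + 5t, v = 39 - 2t.
u ≥ 0 ⇒ t ≥ 0; v ≥ 0 ⇒ t ≤ 19. So t ∈ [0, 19]: 20 solutions.

20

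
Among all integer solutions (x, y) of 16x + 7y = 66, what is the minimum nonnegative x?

gcd(16, 7):
  16 = 2·7 + 2
  7 = 3·2 + 1
  2 = 2·1
so gcd(16, 7) = 1.
1 divides 66, so solutions exist.
Back-substitute for Bézout coefficients:
  1 = 7 - 3·2
  ... = 16·(-3) + 7·(7)
Scale by 66/1 = 66: (x₀, y₀) = (-198, 462).
General solution: x = -198 + 7t, y = 462 - 16t for integer t.
x ≥ 0: smallest is -198 mod 7 = 5 (at t = 29), with y = -2.

5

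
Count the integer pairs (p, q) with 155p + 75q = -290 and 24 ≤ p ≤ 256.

gcd(155, 75):
  155 = 2*75 + 5
  75 = 15*5
so gcd(155, 75) = 5.
Back-substitute for Bézout coefficients:
  5 = 155 - 2*75
  ... = 155*(1) + 75*(-2)
Scale by -58: particular solution (-58, 116); reduce p mod 15: (2, -8).
General solution: p = 2 + 15t, q = -8 - 31t for integer t.
24 ≤ 2 + 15t ≤ 256 gives t ∈ [2, 16], which is 15 values.

15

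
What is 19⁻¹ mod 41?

gcd(41, 19):
  41 = 2*19 + 3
  19 = 6*3 + 1
  3 = 3*1
so gcd(41, 19) = 1.
Back-substitute for Bézout coefficients:
  1 = 19 - 6*3
  ... = 19*(13) + 41*(-6)
So 19*13 ≡ 1 (mod 41), and 13 mod 41 = 13.

13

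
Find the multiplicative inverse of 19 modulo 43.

gcd(43, 19) = 1  (43 = 2·19 + 5, 19 = 3·5 + 4, 5 = 1·4 + 1, 4 = 4·1).
Back-substituting, 19·(-9) + 43·(4) = 1.
So 19·-9 ≡ 1 (mod 43), and -9 mod 43 = 34.

34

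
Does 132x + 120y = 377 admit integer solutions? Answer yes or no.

no

gcd(132, 120):
  132 = 1·120 + 12
  120 = 10·12
so gcd(132, 120) = 12.
12 does not divide 377 (remainder 5), so no integer solutions.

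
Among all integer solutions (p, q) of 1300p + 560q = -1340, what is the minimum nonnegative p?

5

gcd(1300, 560):
  1300 = 2*560 + 180
  560 = 3*180 + 20
  180 = 9*20
so gcd(1300, 560) = 20.
20 divides -1340, so solutions exist.
Back-substitute for Bézout coefficients:
  20 = 560 - 3*180
  ... = 1300*(-3) + 560*(7)
Scale by -1340/20 = -67: (p₀, q₀) = (201, -469).
General solution: p = 201 + 28t, q = -469 - 65t for integer t.
p ≥ 0: smallest is 201 mod 28 = 5 (at t = -7), with q = -14.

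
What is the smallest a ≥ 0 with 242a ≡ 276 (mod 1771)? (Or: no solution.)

gcd(1771, 242):
  1771 = 7×242 + 77
  242 = 3×77 + 11
  77 = 7×11
so gcd(1771, 242) = 11.
11 does not divide 276, so the congruence has no solution.

no solution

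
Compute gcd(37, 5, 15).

gcd(37, 5) = 1  (37 = 7×5 + 2, 5 = 2×2 + 1, 2 = 2×1).
gcd(1, 15) = 1.

1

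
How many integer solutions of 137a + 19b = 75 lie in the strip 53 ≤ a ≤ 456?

21

gcd(137, 19):
  137 = 7×19 + 4
  19 = 4×4 + 3
  4 = 1×3 + 1
  3 = 3×1
so gcd(137, 19) = 1.
Back-substitute for Bézout coefficients:
  1 = 4 - 1×3
  ... = 137×(5) + 19×(-36)
Scale by 75: particular solution (375, -2700); reduce a mod 19: (14, -97).
General solution: a = 14 + 19t, b = -97 - 137t for integer t.
53 ≤ 14 + 19t ≤ 456 gives t ∈ [3, 23], which is 21 values.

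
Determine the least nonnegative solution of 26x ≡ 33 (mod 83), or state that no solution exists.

gcd(83, 26) = 1.
1 divides 33, so solutions exist.
By Bézout, 26×(16) + 83×(-5) = 1.
So 26×(16) ≡ 1 (mod 83); multiply by 33: x ≡ 528 (mod 83).
Smallest nonnegative: x = 528 mod 83 = 30.

30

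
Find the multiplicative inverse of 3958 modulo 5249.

4261

gcd(5249, 3958):
  5249 = 1*3958 + 1291
  3958 = 3*1291 + 85
  1291 = 15*85 + 16
  85 = 5*16 + 5
  16 = 3*5 + 1
  5 = 5*1
so gcd(5249, 3958) = 1.
Back-substitute for Bézout coefficients:
  1 = 16 - 3*5
  ... = 3958*(-988) + 5249*(745)
So 3958*-988 ≡ 1 (mod 5249), and -988 mod 5249 = 4261.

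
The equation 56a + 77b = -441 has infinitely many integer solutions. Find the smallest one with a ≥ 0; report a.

gcd(77, 56):
  77 = 1×56 + 21
  56 = 2×21 + 14
  21 = 1×14 + 7
  14 = 2×7
so gcd(77, 56) = 7.
7 divides -441, so solutions exist.
Back-substitute for Bézout coefficients:
  7 = 21 - 1×14
  ... = 56×(-4) + 77×(3)
Scale by -441/7 = -63: (a₀, b₀) = (252, -189).
General solution: a = 252 + 11t, b = -189 - 8t for integer t.
a ≥ 0: smallest is 252 mod 11 = 10 (at t = -22), with b = -13.

10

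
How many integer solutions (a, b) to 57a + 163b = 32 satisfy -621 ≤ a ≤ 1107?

gcd(163, 57) = 1  (163 = 2×57 + 49, 57 = 1×49 + 8, 49 = 6×8 + 1, 8 = 8×1).
Back-substituting, 57×(-20) + 163×(7) = 1.
Scale by 32: particular solution (-640, 224); reduce a mod 163: (12, -4).
General solution: a = 12 + 163t, b = -4 - 57t for integer t.
-621 ≤ 12 + 163t ≤ 1107 gives t ∈ [-3, 6], which is 10 values.

10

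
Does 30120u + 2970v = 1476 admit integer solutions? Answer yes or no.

gcd(30120, 2970) = 30  (30120 = 10*2970 + 420, 2970 = 7*420 + 30, 420 = 14*30).
30 does not divide 1476 (remainder 6), so no integer solutions.

no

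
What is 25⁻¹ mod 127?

gcd(127, 25) = 1  (127 = 5×25 + 2, 25 = 12×2 + 1, 2 = 2×1).
Back-substituting, 25×(61) + 127×(-12) = 1.
So 25×61 ≡ 1 (mod 127), and 61 mod 127 = 61.

61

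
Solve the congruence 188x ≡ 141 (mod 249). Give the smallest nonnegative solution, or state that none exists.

gcd(249, 188) = 1.
1 divides 141, so solutions exist.
By Bézout, 188·(-49) + 249·(37) = 1.
So 188·(-49) ≡ 1 (mod 249); multiply by 141: x ≡ -6909 (mod 249).
Smallest nonnegative: x = -6909 mod 249 = 63.

63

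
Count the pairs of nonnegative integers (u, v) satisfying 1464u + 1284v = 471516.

gcd(1464, 1284):
  1464 = 1·1284 + 180
  1284 = 7·180 + 24
  180 = 7·24 + 12
  24 = 2·12
so gcd(1464, 1284) = 12.
Back-substitute for Bézout coefficients:
  12 = 180 - 7·24
  ... = 1464·(50) + 1284·(-57)
Scale by 39293: one solution is (1964650, -2239701). Reduce u mod 107: (23, 341).
General: u = 23 + 107t, v = 341 - 122t.
u ≥ 0 ⇒ t ≥ 0; v ≥ 0 ⇒ t ≤ 2. So t ∈ [0, 2]: 3 solutions.

3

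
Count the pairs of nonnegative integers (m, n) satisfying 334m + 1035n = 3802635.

11

gcd(1035, 334) = 1  (1035 = 3×334 + 33, 334 = 10×33 + 4, 33 = 8×4 + 1, 4 = 4×1).
Back-substituting, 334×(-251) + 1035×(81) = 1.
Scale by 3802635: one solution is (-954461385, 308013435). Reduce m mod 1035: (90, 3645).
General: m = 90 + 1035t, n = 3645 - 334t.
m ≥ 0 ⇒ t ≥ 0; n ≥ 0 ⇒ t ≤ 10. So t ∈ [0, 10]: 11 solutions.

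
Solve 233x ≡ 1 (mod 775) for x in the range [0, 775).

622

gcd(775, 233) = 1.
By Bézout, 233×(-153) + 775×(46) = 1.
So 233×-153 ≡ 1 (mod 775), and -153 mod 775 = 622.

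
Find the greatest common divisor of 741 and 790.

gcd(790, 741):
  790 = 1×741 + 49
  741 = 15×49 + 6
  49 = 8×6 + 1
  6 = 6×1
so gcd(790, 741) = 1.

1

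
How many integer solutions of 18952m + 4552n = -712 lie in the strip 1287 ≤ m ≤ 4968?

gcd(18952, 4552) = 8.
By Bézout, 18952·(-104) + 4552·(433) = 8.
Particular solution: (152, -633).
General solution: m = 152 + 569t, n = -633 - 2369t for integer t.
1287 ≤ 152 + 569t ≤ 4968 gives t ∈ [2, 8], which is 7 values.

7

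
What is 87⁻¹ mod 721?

663

gcd(721, 87) = 1.
By Bézout, 87*(-58) + 721*(7) = 1.
So 87*-58 ≡ 1 (mod 721), and -58 mod 721 = 663.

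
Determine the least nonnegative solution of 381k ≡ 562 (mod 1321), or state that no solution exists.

1267

gcd(1321, 381) = 1.
1 divides 562, so solutions exist.
By Bézout, 381·(423) + 1321·(-122) = 1.
So 381·(423) ≡ 1 (mod 1321); multiply by 562: k ≡ 237726 (mod 1321).
Smallest nonnegative: k = 237726 mod 1321 = 1267.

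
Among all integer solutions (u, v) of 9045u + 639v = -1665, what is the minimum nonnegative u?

9

gcd(9045, 639) = 9.
9 divides -1665, so solutions exist.
By Bézout, 9045×(13) + 639×(-184) = 9.
Scale by -1665/9 = -185: (u₀, v₀) = (-2405, 34040).
General solution: u = -2405 + 71t, v = 34040 - 1005t for integer t.
u ≥ 0: smallest is -2405 mod 71 = 9 (at t = 34), with v = -130.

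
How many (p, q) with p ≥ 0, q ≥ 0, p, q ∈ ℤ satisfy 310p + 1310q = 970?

0

gcd(1310, 310) = 10.
By Bézout, 310·(-38) + 1310·(9) = 10.
One solution: (113, -26).
General: p = 113 + 131t, q = -26 - 31t.
p ≥ 0 ⇒ t ≥ 0; q ≥ 0 ⇒ t ≤ -1. So t ∈ [0, -1]: 0 solutions.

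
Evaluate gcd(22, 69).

1

gcd(69, 22) = 1  (69 = 3×22 + 3, 22 = 7×3 + 1, 3 = 3×1).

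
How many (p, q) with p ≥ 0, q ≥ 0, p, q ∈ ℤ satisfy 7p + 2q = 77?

6

gcd(7, 2):
  7 = 3·2 + 1
  2 = 2·1
so gcd(7, 2) = 1.
Back-substitute for Bézout coefficients:
  1 = 7 - 3·2
  ... = 7·(1) + 2·(-3)
Scale by 77: one solution is (77, -231). Reduce p mod 2: (1, 35).
General: p = 1 + 2t, q = 35 - 7t.
p ≥ 0 ⇒ t ≥ 0; q ≥ 0 ⇒ t ≤ 5. So t ∈ [0, 5]: 6 solutions.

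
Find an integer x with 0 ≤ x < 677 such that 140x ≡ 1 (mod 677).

gcd(677, 140) = 1  (677 = 4×140 + 117, 140 = 1×117 + 23, 117 = 5×23 + 2, 23 = 11×2 + 1, 2 = 2×1).
Back-substituting, 140×(324) + 677×(-67) = 1.
So 140×324 ≡ 1 (mod 677), and 324 mod 677 = 324.

324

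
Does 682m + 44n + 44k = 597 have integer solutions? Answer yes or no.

no

gcd(682, 44):
  682 = 15*44 + 22
  44 = 2*22
so gcd(682, 44) = 22.
gcd(22, 44) = 22.
22 does not divide 597 (remainder 3), so no integer solutions.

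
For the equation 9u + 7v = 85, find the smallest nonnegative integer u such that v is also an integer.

4

gcd(9, 7):
  9 = 1*7 + 2
  7 = 3*2 + 1
  2 = 2*1
so gcd(9, 7) = 1.
1 divides 85, so solutions exist.
Back-substitute for Bézout coefficients:
  1 = 7 - 3*2
  ... = 9*(-3) + 7*(4)
Scale by 85/1 = 85: (u₀, v₀) = (-255, 340).
General solution: u = -255 + 7t, v = 340 - 9t for integer t.
u ≥ 0: smallest is -255 mod 7 = 4 (at t = 37), with v = 7.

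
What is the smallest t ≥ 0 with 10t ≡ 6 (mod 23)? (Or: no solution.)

19

gcd(23, 10):
  23 = 2*10 + 3
  10 = 3*3 + 1
  3 = 3*1
so gcd(23, 10) = 1.
1 divides 6, so solutions exist.
Back-substitute for Bézout coefficients:
  1 = 10 - 3*3
  ... = 10*(7) + 23*(-3)
So 10*(7) ≡ 1 (mod 23); multiply by 6: t ≡ 42 (mod 23).
Smallest nonnegative: t = 42 mod 23 = 19.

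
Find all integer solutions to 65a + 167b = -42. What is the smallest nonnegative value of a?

79

gcd(167, 65) = 1.
1 divides -42, so solutions exist.
By Bézout, 65*(18) + 167*(-7) = 1.
Scale by -42/1 = -42: (a₀, b₀) = (-756, 294).
General solution: a = -756 + 167t, b = 294 - 65t for integer t.
a ≥ 0: smallest is -756 mod 167 = 79 (at t = 5), with b = -31.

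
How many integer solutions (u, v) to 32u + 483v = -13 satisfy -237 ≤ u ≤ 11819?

25

gcd(483, 32) = 1  (483 = 15·32 + 3, 32 = 10·3 + 2, 3 = 1·2 + 1, 2 = 2·1).
Back-substituting, 32·(-166) + 483·(11) = 1.
Scale by -13: particular solution (2158, -143); reduce u mod 483: (226, -15).
General solution: u = 226 + 483t, v = -15 - 32t for integer t.
-237 ≤ 226 + 483t ≤ 11819 gives t ∈ [0, 24], which is 25 values.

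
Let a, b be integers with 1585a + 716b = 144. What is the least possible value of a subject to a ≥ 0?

gcd(1585, 716):
  1585 = 2*716 + 153
  716 = 4*153 + 104
  153 = 1*104 + 49
  104 = 2*49 + 6
  49 = 8*6 + 1
  6 = 6*1
so gcd(1585, 716) = 1.
1 divides 144, so solutions exist.
Back-substitute for Bézout coefficients:
  1 = 49 - 8*6
  ... = 1585*(117) + 716*(-259)
Scale by 144/1 = 144: (a₀, b₀) = (16848, -37296).
General solution: a = 16848 + 716t, b = -37296 - 1585t for integer t.
a ≥ 0: smallest is 16848 mod 716 = 380 (at t = -23), with b = -841.

380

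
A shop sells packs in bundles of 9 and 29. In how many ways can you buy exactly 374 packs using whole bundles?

Need nonnegative integers with 9j + 29k = 374.
gcd(9, 29) = 1, and 9·(13) + 29·(-4) = 1.
So (j₀, k₀) = (4862, -1496); general j = 4862 + 29t, k = -1496 - 9t.
j ≥ 0 ⇒ t ≥ -167; k ≥ 0 ⇒ t ≤ -167. That's 1 value of t.

1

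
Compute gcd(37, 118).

gcd(118, 37):
  118 = 3*37 + 7
  37 = 5*7 + 2
  7 = 3*2 + 1
  2 = 2*1
so gcd(118, 37) = 1.

1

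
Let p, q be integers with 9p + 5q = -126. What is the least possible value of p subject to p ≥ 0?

1

gcd(9, 5):
  9 = 1*5 + 4
  5 = 1*4 + 1
  4 = 4*1
so gcd(9, 5) = 1.
1 divides -126, so solutions exist.
Back-substitute for Bézout coefficients:
  1 = 5 - 1*4
  ... = 9*(-1) + 5*(2)
Scale by -126/1 = -126: (p₀, q₀) = (126, -252).
General solution: p = 126 + 5t, q = -252 - 9t for integer t.
p ≥ 0: smallest is 126 mod 5 = 1 (at t = -25), with q = -27.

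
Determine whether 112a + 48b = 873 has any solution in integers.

no

gcd(112, 48) = 16  (112 = 2·48 + 16, 48 = 3·16).
16 does not divide 873 (remainder 9), so no integer solutions.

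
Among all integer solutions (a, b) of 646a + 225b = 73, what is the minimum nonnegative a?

13

gcd(646, 225):
  646 = 2×225 + 196
  225 = 1×196 + 29
  196 = 6×29 + 22
  29 = 1×22 + 7
  22 = 3×7 + 1
  7 = 7×1
so gcd(646, 225) = 1.
1 divides 73, so solutions exist.
Back-substitute for Bézout coefficients:
  1 = 22 - 3×7
  ... = 646×(31) + 225×(-89)
Scale by 73/1 = 73: (a₀, b₀) = (2263, -6497).
General solution: a = 2263 + 225t, b = -6497 - 646t for integer t.
a ≥ 0: smallest is 2263 mod 225 = 13 (at t = -10), with b = -37.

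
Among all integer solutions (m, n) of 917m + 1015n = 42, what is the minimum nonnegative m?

41

gcd(1015, 917):
  1015 = 1×917 + 98
  917 = 9×98 + 35
  98 = 2×35 + 28
  35 = 1×28 + 7
  28 = 4×7
so gcd(1015, 917) = 7.
7 divides 42, so solutions exist.
Back-substitute for Bézout coefficients:
  7 = 35 - 1×28
  ... = 917×(31) + 1015×(-28)
Scale by 42/7 = 6: (m₀, n₀) = (186, -168).
General solution: m = 186 + 145t, n = -168 - 131t for integer t.
m ≥ 0: smallest is 186 mod 145 = 41 (at t = -1), with n = -37.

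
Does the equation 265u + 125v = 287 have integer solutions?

no

gcd(265, 125) = 5.
5 does not divide 287 (remainder 2), so no integer solutions.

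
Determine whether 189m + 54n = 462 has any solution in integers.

gcd(189, 54) = 27  (189 = 3·54 + 27, 54 = 2·27).
27 does not divide 462 (remainder 3), so no integer solutions.

no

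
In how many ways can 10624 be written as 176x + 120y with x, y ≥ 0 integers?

4

gcd(176, 120) = 8  (176 = 1*120 + 56, 120 = 2*56 + 8, 56 = 7*8).
Back-substituting, 176*(-2) + 120*(3) = 8.
Scale by 1328: one solution is (-2656, 3984). Reduce x mod 15: (14, 68).
General: x = 14 + 15t, y = 68 - 22t.
x ≥ 0 ⇒ t ≥ 0; y ≥ 0 ⇒ t ≤ 3. So t ∈ [0, 3]: 4 solutions.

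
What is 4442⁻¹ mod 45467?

38128

gcd(45467, 4442) = 1.
By Bézout, 4442×(-7339) + 45467×(717) = 1.
So 4442×-7339 ≡ 1 (mod 45467), and -7339 mod 45467 = 38128.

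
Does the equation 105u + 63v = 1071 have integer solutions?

yes

gcd(105, 63) = 21.
21 divides 1071, so integer solutions exist.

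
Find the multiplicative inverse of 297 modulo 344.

161

gcd(344, 297) = 1  (344 = 1·297 + 47, 297 = 6·47 + 15, 47 = 3·15 + 2, 15 = 7·2 + 1, 2 = 2·1).
Back-substituting, 297·(161) + 344·(-139) = 1.
So 297·161 ≡ 1 (mod 344), and 161 mod 344 = 161.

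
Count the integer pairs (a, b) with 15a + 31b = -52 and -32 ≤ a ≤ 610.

21

gcd(31, 15) = 1.
By Bézout, 15·(-2) + 31·(1) = 1.
Particular solution: (11, -7).
General solution: a = 11 + 31t, b = -7 - 15t for integer t.
-32 ≤ 11 + 31t ≤ 610 gives t ∈ [-1, 19], which is 21 values.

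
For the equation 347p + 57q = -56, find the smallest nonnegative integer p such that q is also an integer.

gcd(347, 57) = 1  (347 = 6·57 + 5, 57 = 11·5 + 2, 5 = 2·2 + 1, 2 = 2·1).
1 divides -56, so solutions exist.
Back-substituting, 347·(23) + 57·(-140) = 1.
Scale by -56/1 = -56: (p₀, q₀) = (-1288, 7840).
General solution: p = -1288 + 57t, q = 7840 - 347t for integer t.
p ≥ 0: smallest is -1288 mod 57 = 23 (at t = 23), with q = -141.

23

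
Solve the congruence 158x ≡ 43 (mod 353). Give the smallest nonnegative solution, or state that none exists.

74

gcd(353, 158) = 1.
1 divides 43, so solutions exist.
By Bézout, 158×(-105) + 353×(47) = 1.
So 158×(-105) ≡ 1 (mod 353); multiply by 43: x ≡ -4515 (mod 353).
Smallest nonnegative: x = -4515 mod 353 = 74.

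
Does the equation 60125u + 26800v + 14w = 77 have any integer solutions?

yes

gcd(60125, 26800) = 25.
gcd(25, 14) = 1.
1 divides 77, so integer solutions exist.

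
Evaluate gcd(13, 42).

gcd(42, 13):
  42 = 3×13 + 3
  13 = 4×3 + 1
  3 = 3×1
so gcd(42, 13) = 1.

1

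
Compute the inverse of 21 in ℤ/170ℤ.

gcd(170, 21) = 1  (170 = 8*21 + 2, 21 = 10*2 + 1, 2 = 2*1).
Back-substituting, 21*(81) + 170*(-10) = 1.
So 21*81 ≡ 1 (mod 170), and 81 mod 170 = 81.

81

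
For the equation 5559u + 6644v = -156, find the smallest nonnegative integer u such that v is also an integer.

588

gcd(6644, 5559) = 1.
1 divides -156, so solutions exist.
By Bézout, 5559·(-1537) + 6644·(1286) = 1.
Scale by -156/1 = -156: (u₀, v₀) = (239772, -200616).
General solution: u = 239772 + 6644t, v = -200616 - 5559t for integer t.
u ≥ 0: smallest is 239772 mod 6644 = 588 (at t = -36), with v = -492.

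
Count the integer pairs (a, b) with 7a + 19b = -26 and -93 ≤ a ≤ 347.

23

gcd(19, 7) = 1  (19 = 2·7 + 5, 7 = 1·5 + 2, 5 = 2·2 + 1, 2 = 2·1).
Back-substituting, 7·(-8) + 19·(3) = 1.
Scale by -26: particular solution (208, -78); reduce a mod 19: (18, -8).
General solution: a = 18 + 19t, b = -8 - 7t for integer t.
-93 ≤ 18 + 19t ≤ 347 gives t ∈ [-5, 17], which is 23 values.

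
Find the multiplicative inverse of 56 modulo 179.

16

gcd(179, 56) = 1.
By Bézout, 56*(16) + 179*(-5) = 1.
So 56*16 ≡ 1 (mod 179), and 16 mod 179 = 16.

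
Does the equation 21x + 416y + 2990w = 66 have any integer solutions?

yes

gcd(416, 21) = 1.
gcd(1, 2990) = 1.
1 divides 66, so integer solutions exist.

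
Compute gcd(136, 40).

gcd(136, 40) = 8  (136 = 3*40 + 16, 40 = 2*16 + 8, 16 = 2*8).

8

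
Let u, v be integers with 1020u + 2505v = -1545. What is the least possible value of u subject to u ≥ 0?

109

gcd(2505, 1020) = 15.
15 divides -1545, so solutions exist.
By Bézout, 1020×(-27) + 2505×(11) = 15.
Scale by -1545/15 = -103: (u₀, v₀) = (2781, -1133).
General solution: u = 2781 + 167t, v = -1133 - 68t for integer t.
u ≥ 0: smallest is 2781 mod 167 = 109 (at t = -16), with v = -45.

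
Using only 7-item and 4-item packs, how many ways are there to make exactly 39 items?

2

Need nonnegative integers with 7j + 4k = 39.
gcd(7, 4) = 1, and 7·(-1) + 4·(2) = 1.
So (j₀, k₀) = (-39, 78); general j = -39 + 4t, k = 78 - 7t.
j ≥ 0 ⇒ t ≥ 10; k ≥ 0 ⇒ t ≤ 11. That's 2 values of t.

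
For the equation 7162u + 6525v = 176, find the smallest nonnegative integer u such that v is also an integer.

gcd(7162, 6525):
  7162 = 1·6525 + 637
  6525 = 10·637 + 155
  637 = 4·155 + 17
  155 = 9·17 + 2
  17 = 8·2 + 1
  2 = 2·1
so gcd(7162, 6525) = 1.
1 divides 176, so solutions exist.
Back-substitute for Bézout coefficients:
  1 = 17 - 8·2
  ... = 7162·(3073) + 6525·(-3373)
Scale by 176/1 = 176: (u₀, v₀) = (540848, -593648).
General solution: u = 540848 + 6525t, v = -593648 - 7162t for integer t.
u ≥ 0: smallest is 540848 mod 6525 = 5798 (at t = -82), with v = -6364.

5798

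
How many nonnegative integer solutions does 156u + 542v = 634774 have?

15

gcd(542, 156):
  542 = 3·156 + 74
  156 = 2·74 + 8
  74 = 9·8 + 2
  8 = 4·2
so gcd(542, 156) = 2.
Back-substitute for Bézout coefficients:
  2 = 74 - 9·8
  ... = 156·(-66) + 542·(19)
Scale by 317387: one solution is (-20947542, 6030353). Reduce u mod 271: (216, 1109).
General: u = 216 + 271t, v = 1109 - 78t.
u ≥ 0 ⇒ t ≥ 0; v ≥ 0 ⇒ t ≤ 14. So t ∈ [0, 14]: 15 solutions.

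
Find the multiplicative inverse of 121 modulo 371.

gcd(371, 121):
  371 = 3×121 + 8
  121 = 15×8 + 1
  8 = 8×1
so gcd(371, 121) = 1.
Back-substitute for Bézout coefficients:
  1 = 121 - 15×8
  ... = 121×(46) + 371×(-15)
So 121×46 ≡ 1 (mod 371), and 46 mod 371 = 46.

46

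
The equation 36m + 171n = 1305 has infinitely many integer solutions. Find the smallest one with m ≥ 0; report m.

3

gcd(171, 36) = 9  (171 = 4×36 + 27, 36 = 1×27 + 9, 27 = 3×9).
9 divides 1305, so solutions exist.
Back-substituting, 36×(5) + 171×(-1) = 9.
Scale by 1305/9 = 145: (m₀, n₀) = (725, -145).
General solution: m = 725 + 19t, n = -145 - 4t for integer t.
m ≥ 0: smallest is 725 mod 19 = 3 (at t = -38), with n = 7.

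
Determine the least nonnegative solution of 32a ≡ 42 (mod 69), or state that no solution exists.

gcd(69, 32):
  69 = 2×32 + 5
  32 = 6×5 + 2
  5 = 2×2 + 1
  2 = 2×1
so gcd(69, 32) = 1.
1 divides 42, so solutions exist.
Back-substitute for Bézout coefficients:
  1 = 5 - 2×2
  ... = 32×(-28) + 69×(13)
So 32×(-28) ≡ 1 (mod 69); multiply by 42: a ≡ -1176 (mod 69).
Smallest nonnegative: a = -1176 mod 69 = 66.

66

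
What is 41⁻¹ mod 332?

gcd(332, 41) = 1  (332 = 8*41 + 4, 41 = 10*4 + 1, 4 = 4*1).
Back-substituting, 41*(81) + 332*(-10) = 1.
So 41*81 ≡ 1 (mod 332), and 81 mod 332 = 81.

81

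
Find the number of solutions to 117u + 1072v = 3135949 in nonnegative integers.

gcd(1072, 117) = 1.
By Bézout, 117*(-339) + 1072*(37) = 1.
One solution: (681, 2851).
General: u = 681 + 1072t, v = 2851 - 117t.
u ≥ 0 ⇒ t ≥ 0; v ≥ 0 ⇒ t ≤ 24. So t ∈ [0, 24]: 25 solutions.

25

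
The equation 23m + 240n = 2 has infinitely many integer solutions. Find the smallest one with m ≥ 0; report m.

94

gcd(240, 23) = 1.
1 divides 2, so solutions exist.
By Bézout, 23·(-73) + 240·(7) = 1.
Scale by 2/1 = 2: (m₀, n₀) = (-146, 14).
General solution: m = -146 + 240t, n = 14 - 23t for integer t.
m ≥ 0: smallest is -146 mod 240 = 94 (at t = 1), with n = -9.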